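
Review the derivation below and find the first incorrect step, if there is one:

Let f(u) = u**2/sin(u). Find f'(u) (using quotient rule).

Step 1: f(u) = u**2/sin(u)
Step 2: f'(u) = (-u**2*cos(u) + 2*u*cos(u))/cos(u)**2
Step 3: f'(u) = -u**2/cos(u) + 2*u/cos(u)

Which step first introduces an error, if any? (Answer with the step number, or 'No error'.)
Step 2

Step 2 is incorrect due to a wrong trig function.
The step shows: (-u**2*cos(u) + 2*u*cos(u))/cos(u)**2
The correct value should be: (-u**2*cos(u) + 2*u*sin(u))/sin(u)**2

Explanation: sin(u) was incorrectly written as cos(u): the term (-u**2*cos(u) + 2*u*sin(u))/sin(u)**2 was incorrectly written as (-u**2*cos(u) + 2*u*cos(u))/cos(u)**2
The later steps are derived from this incorrect expression, so the error originates in Step 2.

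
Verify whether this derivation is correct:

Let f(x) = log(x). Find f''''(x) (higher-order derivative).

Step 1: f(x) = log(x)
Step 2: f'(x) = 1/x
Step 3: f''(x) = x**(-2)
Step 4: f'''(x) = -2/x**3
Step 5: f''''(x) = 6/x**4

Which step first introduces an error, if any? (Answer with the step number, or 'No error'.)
Step 3

Step 3 is incorrect due to a sign flip.
The step shows: x**(-2)
The correct value should be: -1/x**2

Explanation: The sign of the whole expression was flipped: the term -1/x**2 was incorrectly written as x**(-2)
The later steps are derived from this incorrect expression, so the error originates in Step 3.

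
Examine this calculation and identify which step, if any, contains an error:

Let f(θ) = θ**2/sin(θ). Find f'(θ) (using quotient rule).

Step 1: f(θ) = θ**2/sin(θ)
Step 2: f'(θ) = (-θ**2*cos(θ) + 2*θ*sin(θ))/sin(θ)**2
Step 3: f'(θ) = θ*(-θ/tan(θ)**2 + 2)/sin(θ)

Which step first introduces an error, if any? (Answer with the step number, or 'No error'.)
Step 3

Step 3 is incorrect due to a wrong exponent.
The step shows: θ*(-θ/tan(θ)**2 + 2)/sin(θ)
The correct value should be: θ*(-θ/tan(θ) + 2)/sin(θ)

Explanation: The exponent -1 on tan(θ) was incorrectly written as -2: the term θ*(-θ/tan(θ) + 2)/sin(θ) was incorrectly written as θ*(-θ/tan(θ)**2 + 2)/sin(θ)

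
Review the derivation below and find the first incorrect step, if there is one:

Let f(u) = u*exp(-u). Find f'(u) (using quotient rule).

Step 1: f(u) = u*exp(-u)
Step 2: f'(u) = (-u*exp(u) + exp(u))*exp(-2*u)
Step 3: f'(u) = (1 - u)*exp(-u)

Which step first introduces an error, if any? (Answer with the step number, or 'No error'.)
No error

All steps in this derivation are correct.
The final answer f'(u) = (1 - u)*exp(-u) is valid.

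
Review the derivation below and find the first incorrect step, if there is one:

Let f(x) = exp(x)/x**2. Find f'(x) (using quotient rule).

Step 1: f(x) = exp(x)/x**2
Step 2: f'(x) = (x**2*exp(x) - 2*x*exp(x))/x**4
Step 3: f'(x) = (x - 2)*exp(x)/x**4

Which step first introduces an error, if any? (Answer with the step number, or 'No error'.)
Step 3

Step 3 is incorrect due to a wrong exponent.
The step shows: (x - 2)*exp(x)/x**4
The correct value should be: (x - 2)*exp(x)/x**3

Explanation: The exponent -3 on x was incorrectly written as -4: the term (x - 2)*exp(x)/x**3 was incorrectly written as (x - 2)*exp(x)/x**4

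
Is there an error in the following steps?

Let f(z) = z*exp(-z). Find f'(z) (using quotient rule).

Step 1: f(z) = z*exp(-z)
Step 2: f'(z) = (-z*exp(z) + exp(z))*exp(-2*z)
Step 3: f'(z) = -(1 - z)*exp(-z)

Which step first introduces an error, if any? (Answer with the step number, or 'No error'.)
Step 3

Step 3 is incorrect due to a sign flip.
The step shows: -(1 - z)*exp(-z)
The correct value should be: (1 - z)*exp(-z)

Explanation: The sign of the whole expression was flipped: the term (1 - z)*exp(-z) was incorrectly written as -(1 - z)*exp(-z)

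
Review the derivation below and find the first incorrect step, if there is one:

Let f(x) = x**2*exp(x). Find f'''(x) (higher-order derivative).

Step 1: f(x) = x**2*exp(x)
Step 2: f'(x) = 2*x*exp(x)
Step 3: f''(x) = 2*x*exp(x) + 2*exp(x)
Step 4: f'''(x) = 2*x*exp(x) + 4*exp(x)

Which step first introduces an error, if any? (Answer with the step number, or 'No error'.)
Step 2

Step 2 is incorrect due to a dropped term.
The step shows: 2*x*exp(x)
The correct value should be: x**2*exp(x) + 2*x*exp(x)

Explanation: A term was dropped: the term x**2*exp(x) was incorrectly omitted
The later steps are derived from this incorrect expression, so the error originates in Step 2.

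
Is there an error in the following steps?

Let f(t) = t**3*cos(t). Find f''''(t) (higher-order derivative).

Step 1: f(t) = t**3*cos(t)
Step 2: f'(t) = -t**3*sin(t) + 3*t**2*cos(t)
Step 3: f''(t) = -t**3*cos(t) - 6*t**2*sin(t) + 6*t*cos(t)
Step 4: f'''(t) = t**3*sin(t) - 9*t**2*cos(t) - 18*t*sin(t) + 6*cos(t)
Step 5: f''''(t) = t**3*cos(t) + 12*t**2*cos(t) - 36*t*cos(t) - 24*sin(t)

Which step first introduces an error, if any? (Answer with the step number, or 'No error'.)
Step 5

Step 5 is incorrect due to a wrong trig function.
The step shows: t**3*cos(t) + 12*t**2*cos(t) - 36*t*cos(t) - 24*sin(t)
The correct value should be: t**3*cos(t) + 12*t**2*sin(t) - 36*t*cos(t) - 24*sin(t)

Explanation: sin(t) was incorrectly written as cos(t): the term 12*t**2*sin(t) was incorrectly written as 12*t**2*cos(t)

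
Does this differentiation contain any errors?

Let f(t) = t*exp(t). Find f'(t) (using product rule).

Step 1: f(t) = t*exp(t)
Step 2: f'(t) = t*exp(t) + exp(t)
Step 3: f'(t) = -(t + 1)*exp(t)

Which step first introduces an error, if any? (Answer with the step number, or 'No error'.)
Step 3

Step 3 is incorrect due to a sign flip.
The step shows: -(t + 1)*exp(t)
The correct value should be: (t + 1)*exp(t)

Explanation: The sign of the whole expression was flipped: the term (t + 1)*exp(t) was incorrectly written as -(t + 1)*exp(t)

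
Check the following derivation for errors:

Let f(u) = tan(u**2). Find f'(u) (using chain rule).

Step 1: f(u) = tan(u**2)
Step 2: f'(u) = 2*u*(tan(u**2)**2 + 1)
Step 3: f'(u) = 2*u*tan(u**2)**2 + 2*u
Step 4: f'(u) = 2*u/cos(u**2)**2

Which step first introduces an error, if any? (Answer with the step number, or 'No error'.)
No error

All steps in this derivation are correct.
The final answer f'(u) = 2*u/cos(u**2)**2 is valid.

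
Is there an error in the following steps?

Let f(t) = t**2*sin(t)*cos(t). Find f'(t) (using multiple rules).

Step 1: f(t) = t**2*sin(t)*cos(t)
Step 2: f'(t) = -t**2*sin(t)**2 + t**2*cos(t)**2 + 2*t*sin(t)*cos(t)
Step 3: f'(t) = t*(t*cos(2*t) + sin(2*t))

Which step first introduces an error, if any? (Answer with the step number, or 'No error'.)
No error

All steps in this derivation are correct.
The final answer f'(t) = t*(t*cos(2*t) + sin(2*t)) is valid.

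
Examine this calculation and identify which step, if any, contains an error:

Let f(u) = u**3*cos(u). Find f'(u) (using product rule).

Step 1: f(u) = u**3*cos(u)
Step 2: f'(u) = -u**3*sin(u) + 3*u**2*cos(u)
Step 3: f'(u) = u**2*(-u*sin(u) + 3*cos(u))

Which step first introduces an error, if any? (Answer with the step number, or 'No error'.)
No error

All steps in this derivation are correct.
The final answer f'(u) = u**2*(-u*sin(u) + 3*cos(u)) is valid.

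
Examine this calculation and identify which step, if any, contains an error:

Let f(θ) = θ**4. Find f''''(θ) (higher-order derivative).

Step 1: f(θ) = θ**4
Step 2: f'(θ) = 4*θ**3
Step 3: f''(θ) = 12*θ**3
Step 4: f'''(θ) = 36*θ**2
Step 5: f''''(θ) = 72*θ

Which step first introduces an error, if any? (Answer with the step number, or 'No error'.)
Step 3

Step 3 is incorrect due to a wrong exponent.
The step shows: 12*θ**3
The correct value should be: 12*θ**2

Explanation: The exponent 2 on θ was incorrectly written as 3: the term 12*θ**2 was incorrectly written as 12*θ**3
The later steps are derived from this incorrect expression, so the error originates in Step 3.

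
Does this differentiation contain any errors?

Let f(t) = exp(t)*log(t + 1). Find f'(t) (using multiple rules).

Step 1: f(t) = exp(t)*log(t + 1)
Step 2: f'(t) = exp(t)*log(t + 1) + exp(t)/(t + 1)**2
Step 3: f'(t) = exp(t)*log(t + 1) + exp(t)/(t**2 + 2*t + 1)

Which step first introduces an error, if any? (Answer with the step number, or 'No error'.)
Step 2

Step 2 is incorrect due to a wrong exponent.
The step shows: exp(t)*log(t + 1) + exp(t)/(t + 1)**2
The correct value should be: exp(t)*log(t + 1) + exp(t)/(t + 1)

Explanation: The exponent -1 on t + 1 was incorrectly written as -2: the term exp(t)/(t + 1) was incorrectly written as exp(t)/(t + 1)**2
The later steps are derived from this incorrect expression, so the error originates in Step 2.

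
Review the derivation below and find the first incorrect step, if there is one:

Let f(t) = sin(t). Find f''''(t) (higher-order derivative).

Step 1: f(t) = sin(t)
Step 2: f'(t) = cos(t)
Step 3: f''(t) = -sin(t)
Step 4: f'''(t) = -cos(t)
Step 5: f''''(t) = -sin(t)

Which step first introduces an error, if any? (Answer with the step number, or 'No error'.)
Step 5

Step 5 is incorrect due to a sign flip.
The step shows: -sin(t)
The correct value should be: sin(t)

Explanation: The sign of the whole expression was flipped: the term sin(t) was incorrectly written as -sin(t)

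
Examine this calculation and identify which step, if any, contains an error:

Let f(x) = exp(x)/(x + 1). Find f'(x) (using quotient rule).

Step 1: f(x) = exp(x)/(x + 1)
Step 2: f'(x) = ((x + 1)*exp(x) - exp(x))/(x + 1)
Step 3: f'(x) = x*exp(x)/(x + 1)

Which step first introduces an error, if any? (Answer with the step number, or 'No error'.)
Step 2

Step 2 is incorrect due to a wrong exponent.
The step shows: ((x + 1)*exp(x) - exp(x))/(x + 1)
The correct value should be: ((x + 1)*exp(x) - exp(x))/(x + 1)**2

Explanation: The exponent -2 on x + 1 was incorrectly written as -1: the term ((x + 1)*exp(x) - exp(x))/(x + 1)**2 was incorrectly written as ((x + 1)*exp(x) - exp(x))/(x + 1)
The later steps are derived from this incorrect expression, so the error originates in Step 2.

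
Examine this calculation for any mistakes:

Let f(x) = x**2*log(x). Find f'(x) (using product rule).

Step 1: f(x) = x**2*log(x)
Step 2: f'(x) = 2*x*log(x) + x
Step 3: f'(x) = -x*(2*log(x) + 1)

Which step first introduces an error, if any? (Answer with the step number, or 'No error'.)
Step 3

Step 3 is incorrect due to a sign flip.
The step shows: -x*(2*log(x) + 1)
The correct value should be: x*(2*log(x) + 1)

Explanation: The sign of the whole expression was flipped: the term x*(2*log(x) + 1) was incorrectly written as -x*(2*log(x) + 1)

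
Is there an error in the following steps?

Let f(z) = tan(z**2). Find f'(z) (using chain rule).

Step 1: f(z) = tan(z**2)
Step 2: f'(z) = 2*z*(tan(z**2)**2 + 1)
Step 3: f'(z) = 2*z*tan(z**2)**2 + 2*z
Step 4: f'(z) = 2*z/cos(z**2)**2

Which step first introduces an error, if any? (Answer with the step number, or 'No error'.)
No error

All steps in this derivation are correct.
The final answer f'(z) = 2*z/cos(z**2)**2 is valid.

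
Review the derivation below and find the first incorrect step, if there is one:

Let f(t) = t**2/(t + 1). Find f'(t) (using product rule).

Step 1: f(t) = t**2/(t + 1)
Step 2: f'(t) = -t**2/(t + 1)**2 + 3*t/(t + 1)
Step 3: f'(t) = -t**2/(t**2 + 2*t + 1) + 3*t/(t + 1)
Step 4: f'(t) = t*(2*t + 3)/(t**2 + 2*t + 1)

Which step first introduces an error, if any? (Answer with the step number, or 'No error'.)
Step 2

Step 2 is incorrect due to a wrong coefficient.
The step shows: -t**2/(t + 1)**2 + 3*t/(t + 1)
The correct value should be: -t**2/(t + 1)**2 + 2*t/(t + 1)

Explanation: The coefficient 2 was incorrectly written as 3: the term 2*t/(t + 1) was incorrectly written as 3*t/(t + 1)
The later steps are derived from this incorrect expression, so the error originates in Step 2.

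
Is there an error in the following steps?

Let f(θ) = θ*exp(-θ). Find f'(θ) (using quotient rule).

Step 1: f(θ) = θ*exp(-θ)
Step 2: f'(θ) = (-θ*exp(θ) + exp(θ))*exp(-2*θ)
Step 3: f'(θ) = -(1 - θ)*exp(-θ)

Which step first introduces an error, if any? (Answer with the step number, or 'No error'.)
Step 3

Step 3 is incorrect due to a sign flip.
The step shows: -(1 - θ)*exp(-θ)
The correct value should be: (1 - θ)*exp(-θ)

Explanation: The sign of the whole expression was flipped: the term (1 - θ)*exp(-θ) was incorrectly written as -(1 - θ)*exp(-θ)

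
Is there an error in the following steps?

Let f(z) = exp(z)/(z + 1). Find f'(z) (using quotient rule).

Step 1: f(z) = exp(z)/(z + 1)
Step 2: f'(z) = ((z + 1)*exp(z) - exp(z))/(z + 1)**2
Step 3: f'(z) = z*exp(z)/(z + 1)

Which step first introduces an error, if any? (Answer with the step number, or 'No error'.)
Step 3

Step 3 is incorrect due to a wrong exponent.
The step shows: z*exp(z)/(z + 1)
The correct value should be: z*exp(z)/(z + 1)**2

Explanation: The exponent -2 on z + 1 was incorrectly written as -1: the term z*exp(z)/(z + 1)**2 was incorrectly written as z*exp(z)/(z + 1)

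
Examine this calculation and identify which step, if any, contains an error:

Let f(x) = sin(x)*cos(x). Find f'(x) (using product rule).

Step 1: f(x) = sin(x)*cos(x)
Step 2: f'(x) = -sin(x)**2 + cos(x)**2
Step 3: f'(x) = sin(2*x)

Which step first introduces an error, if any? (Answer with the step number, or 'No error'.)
Step 3

Step 3 is incorrect due to a wrong trig function.
The step shows: sin(2*x)
The correct value should be: cos(2*x)

Explanation: cos(2*x) was incorrectly written as sin(2*x): the term cos(2*x) was incorrectly written as sin(2*x)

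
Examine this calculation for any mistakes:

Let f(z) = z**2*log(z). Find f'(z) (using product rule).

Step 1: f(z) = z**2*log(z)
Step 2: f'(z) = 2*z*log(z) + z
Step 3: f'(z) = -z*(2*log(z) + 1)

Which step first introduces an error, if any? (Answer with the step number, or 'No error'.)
Step 3

Step 3 is incorrect due to a sign flip.
The step shows: -z*(2*log(z) + 1)
The correct value should be: z*(2*log(z) + 1)

Explanation: The sign of the whole expression was flipped: the term z*(2*log(z) + 1) was incorrectly written as -z*(2*log(z) + 1)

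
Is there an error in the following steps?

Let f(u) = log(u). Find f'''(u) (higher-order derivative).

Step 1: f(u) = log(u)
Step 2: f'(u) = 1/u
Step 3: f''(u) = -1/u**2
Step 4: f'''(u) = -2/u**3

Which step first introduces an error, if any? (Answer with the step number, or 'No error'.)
Step 4

Step 4 is incorrect due to a sign flip.
The step shows: -2/u**3
The correct value should be: 2/u**3

Explanation: The sign of the whole expression was flipped: the term 2/u**3 was incorrectly written as -2/u**3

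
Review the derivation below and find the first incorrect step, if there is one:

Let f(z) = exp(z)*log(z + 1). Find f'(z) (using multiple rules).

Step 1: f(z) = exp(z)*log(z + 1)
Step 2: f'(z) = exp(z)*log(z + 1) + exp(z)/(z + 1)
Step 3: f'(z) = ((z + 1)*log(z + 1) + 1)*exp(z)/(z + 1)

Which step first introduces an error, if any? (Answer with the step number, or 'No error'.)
No error

All steps in this derivation are correct.
The final answer f'(z) = ((z + 1)*log(z + 1) + 1)*exp(z)/(z + 1) is valid.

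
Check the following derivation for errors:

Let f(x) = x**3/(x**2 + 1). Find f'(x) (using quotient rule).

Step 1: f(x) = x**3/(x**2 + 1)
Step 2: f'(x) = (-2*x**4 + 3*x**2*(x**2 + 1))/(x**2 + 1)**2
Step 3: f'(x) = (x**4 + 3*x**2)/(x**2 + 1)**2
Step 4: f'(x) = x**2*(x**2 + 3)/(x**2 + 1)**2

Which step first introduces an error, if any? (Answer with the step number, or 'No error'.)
No error

All steps in this derivation are correct.
The final answer f'(x) = x**2*(x**2 + 3)/(x**2 + 1)**2 is valid.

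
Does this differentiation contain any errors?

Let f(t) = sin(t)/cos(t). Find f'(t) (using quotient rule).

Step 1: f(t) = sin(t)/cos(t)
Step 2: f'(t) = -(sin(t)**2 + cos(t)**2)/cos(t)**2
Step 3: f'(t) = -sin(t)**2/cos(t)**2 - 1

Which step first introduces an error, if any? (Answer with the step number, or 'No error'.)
Step 2

Step 2 is incorrect due to a sign flip.
The step shows: -(sin(t)**2 + cos(t)**2)/cos(t)**2
The correct value should be: (sin(t)**2 + cos(t)**2)/cos(t)**2

Explanation: The sign of the whole expression was flipped: the term (sin(t)**2 + cos(t)**2)/cos(t)**2 was incorrectly written as -(sin(t)**2 + cos(t)**2)/cos(t)**2
The later steps are derived from this incorrect expression, so the error originates in Step 2.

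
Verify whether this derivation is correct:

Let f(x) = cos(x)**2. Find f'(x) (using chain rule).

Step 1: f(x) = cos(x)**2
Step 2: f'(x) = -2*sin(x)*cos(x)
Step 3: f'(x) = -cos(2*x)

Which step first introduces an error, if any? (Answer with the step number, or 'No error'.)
Step 3

Step 3 is incorrect due to a wrong trig function.
The step shows: -cos(2*x)
The correct value should be: -sin(2*x)

Explanation: sin(2*x) was incorrectly written as cos(2*x): the term -sin(2*x) was incorrectly written as -cos(2*x)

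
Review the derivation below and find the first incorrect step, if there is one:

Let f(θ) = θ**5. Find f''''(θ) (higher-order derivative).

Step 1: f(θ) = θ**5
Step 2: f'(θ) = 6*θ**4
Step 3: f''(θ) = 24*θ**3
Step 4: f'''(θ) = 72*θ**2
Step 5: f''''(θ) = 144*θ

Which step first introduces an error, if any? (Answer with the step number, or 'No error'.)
Step 2

Step 2 is incorrect due to a wrong coefficient.
The step shows: 6*θ**4
The correct value should be: 5*θ**4

Explanation: The coefficient 5 was incorrectly written as 6: the term 5*θ**4 was incorrectly written as 6*θ**4
The later steps are derived from this incorrect expression, so the error originates in Step 2.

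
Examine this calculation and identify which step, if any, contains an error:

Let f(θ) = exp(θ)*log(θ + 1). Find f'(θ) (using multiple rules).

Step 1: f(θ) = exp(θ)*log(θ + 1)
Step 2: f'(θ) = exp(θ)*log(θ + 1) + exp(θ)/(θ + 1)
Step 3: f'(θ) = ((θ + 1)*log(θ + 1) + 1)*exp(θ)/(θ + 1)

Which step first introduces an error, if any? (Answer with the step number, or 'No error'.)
No error

All steps in this derivation are correct.
The final answer f'(θ) = ((θ + 1)*log(θ + 1) + 1)*exp(θ)/(θ + 1) is valid.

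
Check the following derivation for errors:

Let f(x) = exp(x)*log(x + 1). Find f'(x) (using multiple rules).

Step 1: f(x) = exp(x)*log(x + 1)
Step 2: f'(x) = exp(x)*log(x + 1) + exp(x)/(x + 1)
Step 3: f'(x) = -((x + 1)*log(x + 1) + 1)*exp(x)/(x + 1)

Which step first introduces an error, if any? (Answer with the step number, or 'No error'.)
Step 3

Step 3 is incorrect due to a sign flip.
The step shows: -((x + 1)*log(x + 1) + 1)*exp(x)/(x + 1)
The correct value should be: ((x + 1)*log(x + 1) + 1)*exp(x)/(x + 1)

Explanation: The sign of the whole expression was flipped: the term ((x + 1)*log(x + 1) + 1)*exp(x)/(x + 1) was incorrectly written as -((x + 1)*log(x + 1) + 1)*exp(x)/(x + 1)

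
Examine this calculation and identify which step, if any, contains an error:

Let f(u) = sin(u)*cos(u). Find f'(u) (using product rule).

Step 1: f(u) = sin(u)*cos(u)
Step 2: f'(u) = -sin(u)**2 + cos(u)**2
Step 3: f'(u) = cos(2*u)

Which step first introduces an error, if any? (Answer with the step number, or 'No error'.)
No error

All steps in this derivation are correct.
The final answer f'(u) = cos(2*u) is valid.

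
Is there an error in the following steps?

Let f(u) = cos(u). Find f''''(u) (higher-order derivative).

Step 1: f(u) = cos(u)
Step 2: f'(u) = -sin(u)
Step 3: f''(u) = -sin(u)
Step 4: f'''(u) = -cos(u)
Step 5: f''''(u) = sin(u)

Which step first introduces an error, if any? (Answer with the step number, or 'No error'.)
Step 3

Step 3 is incorrect due to a wrong trig function.
The step shows: -sin(u)
The correct value should be: -cos(u)

Explanation: cos(u) was incorrectly written as sin(u): the term -cos(u) was incorrectly written as -sin(u)
The later steps are derived from this incorrect expression, so the error originates in Step 3.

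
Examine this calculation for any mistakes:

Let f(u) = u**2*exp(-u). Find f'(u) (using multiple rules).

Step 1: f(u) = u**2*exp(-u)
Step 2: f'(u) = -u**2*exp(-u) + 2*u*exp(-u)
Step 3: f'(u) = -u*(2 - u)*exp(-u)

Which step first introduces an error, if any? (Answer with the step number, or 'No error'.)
Step 3

Step 3 is incorrect due to a sign flip.
The step shows: -u*(2 - u)*exp(-u)
The correct value should be: u*(2 - u)*exp(-u)

Explanation: The sign of the whole expression was flipped: the term u*(2 - u)*exp(-u) was incorrectly written as -u*(2 - u)*exp(-u)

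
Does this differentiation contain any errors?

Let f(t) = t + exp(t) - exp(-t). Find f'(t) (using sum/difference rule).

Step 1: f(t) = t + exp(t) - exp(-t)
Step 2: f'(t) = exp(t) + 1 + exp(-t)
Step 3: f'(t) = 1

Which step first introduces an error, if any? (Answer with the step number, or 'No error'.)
Step 3

Step 3 is incorrect due to a dropped term.
The step shows: 1
The correct value should be: 2*cosh(t) + 1

Explanation: A term was dropped: the term 2*cosh(t) was incorrectly omitted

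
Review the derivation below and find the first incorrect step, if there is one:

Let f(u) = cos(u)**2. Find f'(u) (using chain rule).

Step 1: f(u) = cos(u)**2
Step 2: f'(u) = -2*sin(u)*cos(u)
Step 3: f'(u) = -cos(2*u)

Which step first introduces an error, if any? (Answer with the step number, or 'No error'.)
Step 3

Step 3 is incorrect due to a wrong trig function.
The step shows: -cos(2*u)
The correct value should be: -sin(2*u)

Explanation: sin(2*u) was incorrectly written as cos(2*u): the term -sin(2*u) was incorrectly written as -cos(2*u)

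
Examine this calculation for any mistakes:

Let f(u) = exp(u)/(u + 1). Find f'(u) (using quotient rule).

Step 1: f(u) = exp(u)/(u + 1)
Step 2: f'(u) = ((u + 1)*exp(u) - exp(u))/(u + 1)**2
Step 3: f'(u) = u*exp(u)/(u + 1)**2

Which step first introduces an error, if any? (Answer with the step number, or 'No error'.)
No error

All steps in this derivation are correct.
The final answer f'(u) = u*exp(u)/(u + 1)**2 is valid.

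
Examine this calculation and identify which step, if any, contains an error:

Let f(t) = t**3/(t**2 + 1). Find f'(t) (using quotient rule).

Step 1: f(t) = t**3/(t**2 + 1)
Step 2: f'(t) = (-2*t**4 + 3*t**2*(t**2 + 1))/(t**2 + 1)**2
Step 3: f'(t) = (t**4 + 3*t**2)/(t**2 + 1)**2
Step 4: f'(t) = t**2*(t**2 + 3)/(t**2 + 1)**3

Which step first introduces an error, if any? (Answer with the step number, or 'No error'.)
Step 4

Step 4 is incorrect due to a wrong exponent.
The step shows: t**2*(t**2 + 3)/(t**2 + 1)**3
The correct value should be: t**2*(t**2 + 3)/(t**2 + 1)**2

Explanation: The exponent -2 on t**2 + 1 was incorrectly written as -3: the term t**2*(t**2 + 3)/(t**2 + 1)**2 was incorrectly written as t**2*(t**2 + 3)/(t**2 + 1)**3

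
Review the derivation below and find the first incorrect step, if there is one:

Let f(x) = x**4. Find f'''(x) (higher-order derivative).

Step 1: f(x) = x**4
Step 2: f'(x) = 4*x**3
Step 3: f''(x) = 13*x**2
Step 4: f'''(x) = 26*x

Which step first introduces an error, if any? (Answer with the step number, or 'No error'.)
Step 3

Step 3 is incorrect due to a wrong coefficient.
The step shows: 13*x**2
The correct value should be: 12*x**2

Explanation: The coefficient 12 was incorrectly written as 13: the term 12*x**2 was incorrectly written as 13*x**2
The later steps are derived from this incorrect expression, so the error originates in Step 3.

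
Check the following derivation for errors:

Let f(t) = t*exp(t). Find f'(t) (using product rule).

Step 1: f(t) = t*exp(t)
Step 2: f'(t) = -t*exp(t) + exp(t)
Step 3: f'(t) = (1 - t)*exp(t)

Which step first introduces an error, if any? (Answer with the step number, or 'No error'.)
Step 2

Step 2 is incorrect due to a sign flip.
The step shows: -t*exp(t) + exp(t)
The correct value should be: t*exp(t) + exp(t)

Explanation: The sign of one term was flipped: the term t*exp(t) was incorrectly written as -t*exp(t)
The later steps are derived from this incorrect expression, so the error originates in Step 2.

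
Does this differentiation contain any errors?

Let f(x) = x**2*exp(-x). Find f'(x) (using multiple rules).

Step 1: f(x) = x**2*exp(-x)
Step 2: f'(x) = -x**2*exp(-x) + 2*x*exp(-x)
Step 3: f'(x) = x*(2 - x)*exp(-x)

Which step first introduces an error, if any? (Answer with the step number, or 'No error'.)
No error

All steps in this derivation are correct.
The final answer f'(x) = x*(2 - x)*exp(-x) is valid.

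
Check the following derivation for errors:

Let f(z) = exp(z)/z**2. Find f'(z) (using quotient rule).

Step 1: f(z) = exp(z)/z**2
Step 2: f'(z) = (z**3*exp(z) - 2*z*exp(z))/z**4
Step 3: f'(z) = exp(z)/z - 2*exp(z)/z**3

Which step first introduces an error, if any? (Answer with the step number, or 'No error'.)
Step 2

Step 2 is incorrect due to a wrong exponent.
The step shows: (z**3*exp(z) - 2*z*exp(z))/z**4
The correct value should be: (z**2*exp(z) - 2*z*exp(z))/z**4

Explanation: The exponent 2 on z was incorrectly written as 3: the term (z**2*exp(z) - 2*z*exp(z))/z**4 was incorrectly written as (z**3*exp(z) - 2*z*exp(z))/z**4
The later steps are derived from this incorrect expression, so the error originates in Step 2.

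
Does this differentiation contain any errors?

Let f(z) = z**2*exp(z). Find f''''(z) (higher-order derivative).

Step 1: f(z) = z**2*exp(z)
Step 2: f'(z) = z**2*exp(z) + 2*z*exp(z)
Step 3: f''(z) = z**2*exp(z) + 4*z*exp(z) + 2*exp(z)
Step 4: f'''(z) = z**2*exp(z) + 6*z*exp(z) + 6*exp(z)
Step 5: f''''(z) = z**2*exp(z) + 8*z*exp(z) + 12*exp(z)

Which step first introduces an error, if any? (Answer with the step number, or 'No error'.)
No error

All steps in this derivation are correct.
The final answer f''''(z) = z**2*exp(z) + 8*z*exp(z) + 12*exp(z) is valid.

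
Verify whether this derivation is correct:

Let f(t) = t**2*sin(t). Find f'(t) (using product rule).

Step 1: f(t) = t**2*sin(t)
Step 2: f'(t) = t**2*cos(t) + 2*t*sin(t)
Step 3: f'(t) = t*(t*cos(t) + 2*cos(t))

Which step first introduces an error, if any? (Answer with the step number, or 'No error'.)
Step 3

Step 3 is incorrect due to a wrong trig function.
The step shows: t*(t*cos(t) + 2*cos(t))
The correct value should be: t*(t*cos(t) + 2*sin(t))

Explanation: sin(t) was incorrectly written as cos(t): the term t*(t*cos(t) + 2*sin(t)) was incorrectly written as t*(t*cos(t) + 2*cos(t))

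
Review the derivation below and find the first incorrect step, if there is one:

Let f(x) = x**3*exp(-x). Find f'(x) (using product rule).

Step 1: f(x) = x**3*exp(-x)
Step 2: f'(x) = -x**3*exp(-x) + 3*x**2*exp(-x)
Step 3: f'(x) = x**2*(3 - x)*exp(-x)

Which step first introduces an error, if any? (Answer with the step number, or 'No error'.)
No error

All steps in this derivation are correct.
The final answer f'(x) = x**2*(3 - x)*exp(-x) is valid.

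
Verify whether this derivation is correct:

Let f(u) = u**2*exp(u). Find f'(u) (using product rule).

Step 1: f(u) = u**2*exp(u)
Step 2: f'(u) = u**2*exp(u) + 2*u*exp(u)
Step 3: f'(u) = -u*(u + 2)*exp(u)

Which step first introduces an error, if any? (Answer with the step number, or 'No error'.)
Step 3

Step 3 is incorrect due to a sign flip.
The step shows: -u*(u + 2)*exp(u)
The correct value should be: u*(u + 2)*exp(u)

Explanation: The sign of the whole expression was flipped: the term u*(u + 2)*exp(u) was incorrectly written as -u*(u + 2)*exp(u)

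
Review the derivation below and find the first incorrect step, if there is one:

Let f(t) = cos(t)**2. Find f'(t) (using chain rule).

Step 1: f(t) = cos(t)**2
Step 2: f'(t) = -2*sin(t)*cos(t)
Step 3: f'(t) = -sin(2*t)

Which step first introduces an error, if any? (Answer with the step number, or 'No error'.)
No error

All steps in this derivation are correct.
The final answer f'(t) = -sin(2*t) is valid.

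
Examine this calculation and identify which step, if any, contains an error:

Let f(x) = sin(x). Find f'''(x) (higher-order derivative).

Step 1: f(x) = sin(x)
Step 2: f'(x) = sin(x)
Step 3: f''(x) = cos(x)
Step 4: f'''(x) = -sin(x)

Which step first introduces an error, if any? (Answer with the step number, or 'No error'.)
Step 2

Step 2 is incorrect due to a wrong trig function.
The step shows: sin(x)
The correct value should be: cos(x)

Explanation: cos(x) was incorrectly written as sin(x): the term cos(x) was incorrectly written as sin(x)
The later steps are derived from this incorrect expression, so the error originates in Step 2.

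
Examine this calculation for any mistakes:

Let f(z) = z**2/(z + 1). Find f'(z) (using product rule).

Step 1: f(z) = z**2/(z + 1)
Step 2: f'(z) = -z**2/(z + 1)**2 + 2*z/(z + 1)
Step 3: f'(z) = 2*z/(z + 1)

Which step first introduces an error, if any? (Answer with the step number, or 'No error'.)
Step 3

Step 3 is incorrect due to a dropped term.
The step shows: 2*z/(z + 1)
The correct value should be: -z**2/(z**2 + 2*z + 1) + 2*z/(z + 1)

Explanation: A term was dropped: the term -z**2/(z**2 + 2*z + 1) was incorrectly omitted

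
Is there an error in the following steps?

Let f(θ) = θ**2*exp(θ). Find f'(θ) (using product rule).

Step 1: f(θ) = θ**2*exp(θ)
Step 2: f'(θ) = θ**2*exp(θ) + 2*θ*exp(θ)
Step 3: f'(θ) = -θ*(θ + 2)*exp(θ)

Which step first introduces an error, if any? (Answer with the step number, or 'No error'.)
Step 3

Step 3 is incorrect due to a sign flip.
The step shows: -θ*(θ + 2)*exp(θ)
The correct value should be: θ*(θ + 2)*exp(θ)

Explanation: The sign of the whole expression was flipped: the term θ*(θ + 2)*exp(θ) was incorrectly written as -θ*(θ + 2)*exp(θ)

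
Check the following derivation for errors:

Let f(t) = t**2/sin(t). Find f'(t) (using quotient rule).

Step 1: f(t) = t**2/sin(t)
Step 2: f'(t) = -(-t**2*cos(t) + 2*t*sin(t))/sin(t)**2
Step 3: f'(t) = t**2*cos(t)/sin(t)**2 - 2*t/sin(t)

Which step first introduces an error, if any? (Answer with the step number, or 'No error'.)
Step 2

Step 2 is incorrect due to a sign flip.
The step shows: -(-t**2*cos(t) + 2*t*sin(t))/sin(t)**2
The correct value should be: (-t**2*cos(t) + 2*t*sin(t))/sin(t)**2

Explanation: The sign of the whole expression was flipped: the term (-t**2*cos(t) + 2*t*sin(t))/sin(t)**2 was incorrectly written as -(-t**2*cos(t) + 2*t*sin(t))/sin(t)**2
The later steps are derived from this incorrect expression, so the error originates in Step 2.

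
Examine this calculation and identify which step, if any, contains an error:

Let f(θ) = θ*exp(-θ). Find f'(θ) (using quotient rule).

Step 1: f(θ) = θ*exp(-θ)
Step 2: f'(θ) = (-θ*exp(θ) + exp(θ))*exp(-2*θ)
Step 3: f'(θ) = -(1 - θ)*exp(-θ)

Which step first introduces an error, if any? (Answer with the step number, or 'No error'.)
Step 3

Step 3 is incorrect due to a sign flip.
The step shows: -(1 - θ)*exp(-θ)
The correct value should be: (1 - θ)*exp(-θ)

Explanation: The sign of the whole expression was flipped: the term (1 - θ)*exp(-θ) was incorrectly written as -(1 - θ)*exp(-θ)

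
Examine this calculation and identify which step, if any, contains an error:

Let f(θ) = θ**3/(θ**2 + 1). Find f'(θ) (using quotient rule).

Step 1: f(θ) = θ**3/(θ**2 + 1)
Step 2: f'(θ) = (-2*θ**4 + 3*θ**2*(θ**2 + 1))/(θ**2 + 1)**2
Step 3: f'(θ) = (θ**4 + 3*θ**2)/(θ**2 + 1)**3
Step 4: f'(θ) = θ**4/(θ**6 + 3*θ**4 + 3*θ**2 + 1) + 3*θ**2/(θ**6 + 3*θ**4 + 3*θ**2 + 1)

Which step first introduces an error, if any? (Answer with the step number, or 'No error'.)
Step 3

Step 3 is incorrect due to a wrong exponent.
The step shows: (θ**4 + 3*θ**2)/(θ**2 + 1)**3
The correct value should be: (θ**4 + 3*θ**2)/(θ**2 + 1)**2

Explanation: The exponent -2 on θ**2 + 1 was incorrectly written as -3: the term (θ**4 + 3*θ**2)/(θ**2 + 1)**2 was incorrectly written as (θ**4 + 3*θ**2)/(θ**2 + 1)**3
The later steps are derived from this incorrect expression, so the error originates in Step 3.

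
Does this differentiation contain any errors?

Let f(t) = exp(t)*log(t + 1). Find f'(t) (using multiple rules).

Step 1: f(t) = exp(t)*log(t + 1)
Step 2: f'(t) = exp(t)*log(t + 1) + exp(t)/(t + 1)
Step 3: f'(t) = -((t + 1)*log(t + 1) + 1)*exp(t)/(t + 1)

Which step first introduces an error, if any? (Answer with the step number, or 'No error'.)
Step 3

Step 3 is incorrect due to a sign flip.
The step shows: -((t + 1)*log(t + 1) + 1)*exp(t)/(t + 1)
The correct value should be: ((t + 1)*log(t + 1) + 1)*exp(t)/(t + 1)

Explanation: The sign of the whole expression was flipped: the term ((t + 1)*log(t + 1) + 1)*exp(t)/(t + 1) was incorrectly written as -((t + 1)*log(t + 1) + 1)*exp(t)/(t + 1)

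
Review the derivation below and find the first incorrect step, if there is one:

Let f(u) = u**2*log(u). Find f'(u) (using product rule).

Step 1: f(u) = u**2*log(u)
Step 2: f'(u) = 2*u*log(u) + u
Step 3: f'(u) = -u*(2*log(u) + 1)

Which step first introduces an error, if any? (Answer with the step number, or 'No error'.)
Step 3

Step 3 is incorrect due to a sign flip.
The step shows: -u*(2*log(u) + 1)
The correct value should be: u*(2*log(u) + 1)

Explanation: The sign of the whole expression was flipped: the term u*(2*log(u) + 1) was incorrectly written as -u*(2*log(u) + 1)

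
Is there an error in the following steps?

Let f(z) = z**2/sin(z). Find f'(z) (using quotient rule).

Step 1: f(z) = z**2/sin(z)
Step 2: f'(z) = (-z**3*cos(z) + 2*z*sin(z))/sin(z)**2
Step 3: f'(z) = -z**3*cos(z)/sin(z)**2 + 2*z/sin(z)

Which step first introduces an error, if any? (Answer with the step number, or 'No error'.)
Step 2

Step 2 is incorrect due to a wrong exponent.
The step shows: (-z**3*cos(z) + 2*z*sin(z))/sin(z)**2
The correct value should be: (-z**2*cos(z) + 2*z*sin(z))/sin(z)**2

Explanation: The exponent 2 on z was incorrectly written as 3: the term (-z**2*cos(z) + 2*z*sin(z))/sin(z)**2 was incorrectly written as (-z**3*cos(z) + 2*z*sin(z))/sin(z)**2
The later steps are derived from this incorrect expression, so the error originates in Step 2.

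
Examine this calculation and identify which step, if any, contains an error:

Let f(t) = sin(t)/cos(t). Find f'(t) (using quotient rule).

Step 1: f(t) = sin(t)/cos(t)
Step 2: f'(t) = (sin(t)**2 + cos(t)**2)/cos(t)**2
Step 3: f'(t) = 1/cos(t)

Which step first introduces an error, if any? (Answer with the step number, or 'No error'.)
Step 3

Step 3 is incorrect due to a wrong exponent.
The step shows: 1/cos(t)
The correct value should be: cos(t)**(-2)

Explanation: The exponent -2 on cos(t) was incorrectly written as -1: the term cos(t)**(-2) was incorrectly written as 1/cos(t)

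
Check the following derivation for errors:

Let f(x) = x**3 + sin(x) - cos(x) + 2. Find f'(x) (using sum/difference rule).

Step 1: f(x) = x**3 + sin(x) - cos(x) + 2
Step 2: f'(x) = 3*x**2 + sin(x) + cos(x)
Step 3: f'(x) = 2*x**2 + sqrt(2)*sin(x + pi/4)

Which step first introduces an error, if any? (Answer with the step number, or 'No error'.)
Step 3

Step 3 is incorrect due to a wrong coefficient.
The step shows: 2*x**2 + sqrt(2)*sin(x + pi/4)
The correct value should be: 3*x**2 + sqrt(2)*sin(x + pi/4)

Explanation: The coefficient 3 was incorrectly written as 2: the term 3*x**2 was incorrectly written as 2*x**2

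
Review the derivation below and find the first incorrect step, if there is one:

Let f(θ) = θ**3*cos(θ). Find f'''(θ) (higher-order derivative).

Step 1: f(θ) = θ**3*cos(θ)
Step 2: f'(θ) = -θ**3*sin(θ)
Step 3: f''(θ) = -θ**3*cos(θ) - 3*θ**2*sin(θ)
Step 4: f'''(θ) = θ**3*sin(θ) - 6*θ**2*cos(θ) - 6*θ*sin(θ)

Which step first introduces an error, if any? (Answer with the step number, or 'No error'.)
Step 2

Step 2 is incorrect due to a dropped term.
The step shows: -θ**3*sin(θ)
The correct value should be: -θ**3*sin(θ) + 3*θ**2*cos(θ)

Explanation: A term was dropped: the term 3*θ**2*cos(θ) was incorrectly omitted
The later steps are derived from this incorrect expression, so the error originates in Step 2.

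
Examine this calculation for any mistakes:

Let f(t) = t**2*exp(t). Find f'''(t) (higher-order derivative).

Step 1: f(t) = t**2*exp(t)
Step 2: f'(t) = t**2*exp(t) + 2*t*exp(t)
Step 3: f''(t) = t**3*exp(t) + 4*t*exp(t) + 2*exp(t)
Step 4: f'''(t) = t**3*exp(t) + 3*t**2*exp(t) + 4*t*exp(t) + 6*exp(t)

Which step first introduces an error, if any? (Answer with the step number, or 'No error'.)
Step 3

Step 3 is incorrect due to a wrong exponent.
The step shows: t**3*exp(t) + 4*t*exp(t) + 2*exp(t)
The correct value should be: t**2*exp(t) + 4*t*exp(t) + 2*exp(t)

Explanation: The exponent 2 on t was incorrectly written as 3: the term t**2*exp(t) was incorrectly written as t**3*exp(t)
The later steps are derived from this incorrect expression, so the error originates in Step 3.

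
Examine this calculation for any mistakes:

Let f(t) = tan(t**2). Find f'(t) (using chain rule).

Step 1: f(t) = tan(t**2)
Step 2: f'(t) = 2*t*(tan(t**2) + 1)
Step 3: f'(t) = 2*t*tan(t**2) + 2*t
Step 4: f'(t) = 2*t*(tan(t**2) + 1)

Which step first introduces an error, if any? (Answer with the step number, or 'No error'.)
Step 2

Step 2 is incorrect due to a wrong exponent.
The step shows: 2*t*(tan(t**2) + 1)
The correct value should be: 2*t*(tan(t**2)**2 + 1)

Explanation: The exponent 2 on tan(t**2) was incorrectly written as 1: the term 2*t*(tan(t**2)**2 + 1) was incorrectly written as 2*t*(tan(t**2) + 1)
The later steps are derived from this incorrect expression, so the error originates in Step 2.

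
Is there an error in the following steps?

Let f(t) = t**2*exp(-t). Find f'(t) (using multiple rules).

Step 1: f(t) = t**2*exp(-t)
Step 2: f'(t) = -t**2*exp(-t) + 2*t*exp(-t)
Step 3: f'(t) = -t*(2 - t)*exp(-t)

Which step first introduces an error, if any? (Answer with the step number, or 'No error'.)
Step 3

Step 3 is incorrect due to a sign flip.
The step shows: -t*(2 - t)*exp(-t)
The correct value should be: t*(2 - t)*exp(-t)

Explanation: The sign of the whole expression was flipped: the term t*(2 - t)*exp(-t) was incorrectly written as -t*(2 - t)*exp(-t)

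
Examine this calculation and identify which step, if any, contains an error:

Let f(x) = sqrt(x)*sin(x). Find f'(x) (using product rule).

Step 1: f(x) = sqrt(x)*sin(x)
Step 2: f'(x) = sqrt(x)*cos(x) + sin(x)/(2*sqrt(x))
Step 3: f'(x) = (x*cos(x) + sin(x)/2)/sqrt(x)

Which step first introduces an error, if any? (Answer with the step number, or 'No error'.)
No error

All steps in this derivation are correct.
The final answer f'(x) = (x*cos(x) + sin(x)/2)/sqrt(x) is valid.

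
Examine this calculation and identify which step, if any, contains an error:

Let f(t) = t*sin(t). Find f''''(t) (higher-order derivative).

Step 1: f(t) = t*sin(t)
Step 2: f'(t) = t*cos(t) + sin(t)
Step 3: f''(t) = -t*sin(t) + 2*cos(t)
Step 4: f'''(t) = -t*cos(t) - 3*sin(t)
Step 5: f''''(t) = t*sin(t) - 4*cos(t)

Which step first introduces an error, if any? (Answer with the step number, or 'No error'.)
No error

All steps in this derivation are correct.
The final answer f''''(t) = t*sin(t) - 4*cos(t) is valid.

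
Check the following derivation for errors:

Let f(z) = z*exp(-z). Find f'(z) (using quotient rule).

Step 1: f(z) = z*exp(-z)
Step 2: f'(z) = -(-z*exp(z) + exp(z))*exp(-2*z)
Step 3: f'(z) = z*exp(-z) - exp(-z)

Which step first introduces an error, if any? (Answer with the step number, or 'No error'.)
Step 2

Step 2 is incorrect due to a sign flip.
The step shows: -(-z*exp(z) + exp(z))*exp(-2*z)
The correct value should be: (-z*exp(z) + exp(z))*exp(-2*z)

Explanation: The sign of the whole expression was flipped: the term (-z*exp(z) + exp(z))*exp(-2*z) was incorrectly written as -(-z*exp(z) + exp(z))*exp(-2*z)
The later steps are derived from this incorrect expression, so the error originates in Step 2.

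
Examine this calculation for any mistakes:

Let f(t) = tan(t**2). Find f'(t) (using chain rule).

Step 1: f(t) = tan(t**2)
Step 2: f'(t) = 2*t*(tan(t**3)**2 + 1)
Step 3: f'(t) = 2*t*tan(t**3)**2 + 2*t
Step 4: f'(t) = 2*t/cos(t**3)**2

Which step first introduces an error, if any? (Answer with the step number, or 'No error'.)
Step 2

Step 2 is incorrect due to a wrong exponent.
The step shows: 2*t*(tan(t**3)**2 + 1)
The correct value should be: 2*t*(tan(t**2)**2 + 1)

Explanation: The exponent 2 on t was incorrectly written as 3: the term 2*t*(tan(t**2)**2 + 1) was incorrectly written as 2*t*(tan(t**3)**2 + 1)
The later steps are derived from this incorrect expression, so the error originates in Step 2.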